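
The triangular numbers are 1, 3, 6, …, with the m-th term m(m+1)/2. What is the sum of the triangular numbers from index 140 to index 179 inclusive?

514660

Σ i(i+1)/2 = (Σi² + Σi) / 2 over i = 140..179.
Σi = 16110 − 9730 = 6380 and Σi² = 1927830 − 904890 = 1022940.
(1·1022940 + 1·6380) / 2 = 1029320/2 = 514660.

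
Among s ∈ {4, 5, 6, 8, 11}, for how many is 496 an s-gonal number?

s = 4: P(4, 22) = 484 and P(4, 23) = 529; 496 is not s-gonal.
s = 5: P(5, 18) = 477 and P(5, 19) = 532; 496 is not s-gonal.
s = 6: P(6, 16) = 496. ✓
s = 8: P(8, 13) = 481 and P(8, 14) = 560; 496 is not s-gonal.
s = 11: P(11, 10) = 415 and P(11, 11) = 506; 496 is not s-gonal.
Hits: s ∈ {6} → 1.

1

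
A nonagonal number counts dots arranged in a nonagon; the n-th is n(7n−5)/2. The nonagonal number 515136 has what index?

384

Set n(7n−5)/2 = 515136, giving 7n² − 5n − 1030272 = 0.
The discriminant is 25 + 56·515136 = 28847641, and √28847641 = 5371.
So n = (5 + 5371) / 14 = 5376/14 = 384.
Check: 384·(7·384 − 5)/2 = 515136. ✓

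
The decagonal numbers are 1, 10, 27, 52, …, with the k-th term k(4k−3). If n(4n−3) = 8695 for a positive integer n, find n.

47

Set n(4n−3) = 8695, giving 4n² − 3n − 8695 = 0.
So n = (3 + 373) / 8 = 376/8 = 47.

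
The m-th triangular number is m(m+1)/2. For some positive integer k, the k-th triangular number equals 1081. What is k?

Set n(n+1)/2 = 1081, giving n² + n − 2162 = 0.
The discriminant is 1 + 8·1081 = 8649, and √8649 = 93.
So n = (-1 + 93) / 2 = 92/2 = 46.

46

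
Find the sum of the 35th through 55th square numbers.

43295

Σ_{i=35}^{55} i² = 56980 − 13685 = 43295.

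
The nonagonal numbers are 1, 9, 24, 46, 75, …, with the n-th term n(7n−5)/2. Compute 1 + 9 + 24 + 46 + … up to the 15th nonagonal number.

4040

Σ i(7i−5)/2 = (7Σi² − 5Σi) / 2 over i = 1..15.
Σi = 120 and Σi² = 1240.
(7·1240 − 5·120) / 2 = 8080/2 = 4040.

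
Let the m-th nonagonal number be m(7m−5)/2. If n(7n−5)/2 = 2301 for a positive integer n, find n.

Set n(7n−5)/2 = 2301, giving 7n² − 5n − 4602 = 0.
The discriminant is 25 + 56·2301 = 128881, and √128881 = 359.
So n = (5 + 359) / 14 = 364/14 = 26.

26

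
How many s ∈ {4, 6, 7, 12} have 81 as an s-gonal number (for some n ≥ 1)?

s = 4: P(4, 9) = 81. ✓
s = 6: P(6, 6) = 66 and P(6, 7) = 91; 81 is not s-gonal.
s = 7: P(7, 6) = 81. ✓
s = 12: P(12, 4) = 64 and P(12, 5) = 105; 81 is not s-gonal.
Hits: s ∈ {4, 7} → 2.

2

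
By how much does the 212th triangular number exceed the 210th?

212·213/2 = 22578 and 210·211/2 = 22155.
Difference: 22578 − 22155 = 423.

423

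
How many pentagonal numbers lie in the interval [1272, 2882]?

The n-th pentagonal number is n(3n−1)/2.
Smallest index with value ≥ 1272: n = 30 (giving 1335).
Largest index with value ≤ 2882: n = 44 (giving 2882).
Indices 30 through 44: 15 terms.

15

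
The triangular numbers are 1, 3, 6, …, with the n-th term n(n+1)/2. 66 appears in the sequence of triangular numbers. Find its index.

11

Set n(n+1)/2 = 66, giving n² + n − 132 = 0.
The discriminant is 1 + 8·66 = 529, and √529 = 23.
So n = (-1 + 23) / 2 = 22/2 = 11.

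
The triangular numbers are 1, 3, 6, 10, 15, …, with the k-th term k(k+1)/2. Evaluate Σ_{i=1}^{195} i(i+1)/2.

Σ i(i+1)/2 = (Σi² + Σi) / 2 over i = 1..195.
Σi = 19110 and Σi² = 2490670.
(1·2490670 + 1·19110) / 2 = 2509780/2 = 1254890.

1254890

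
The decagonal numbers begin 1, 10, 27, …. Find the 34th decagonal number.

4522

34·(4·34 − 3) = 34·133 = 4522.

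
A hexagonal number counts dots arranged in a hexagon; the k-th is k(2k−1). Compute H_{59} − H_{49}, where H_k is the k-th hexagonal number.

59·(2·59 − 1) = 6903 and 49·(2·49 − 1) = 4753.
Difference: 6903 − 4753 = 2150.

2150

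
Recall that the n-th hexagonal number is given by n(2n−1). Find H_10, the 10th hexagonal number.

190

The 10th hexagonal number is n(2n−1) with n = 10.
10·(2·10 − 1) = 10·19 = 190.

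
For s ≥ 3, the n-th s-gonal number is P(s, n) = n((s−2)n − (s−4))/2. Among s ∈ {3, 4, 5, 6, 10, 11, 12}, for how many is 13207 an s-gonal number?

s = 3: P(3, 162) = 13203 and P(3, 163) = 13366; 13207 is not s-gonal.
s = 4: P(4, 114) = 12996 and P(4, 115) = 13225; 13207 is not s-gonal.
s = 5: P(5, 94) = 13207. ✓
s = 6: P(6, 81) = 13041 and P(6, 82) = 13366; 13207 is not s-gonal.
s = 10: P(10, 57) = 12825 and P(10, 58) = 13282; 13207 is not s-gonal.
s = 11: P(11, 54) = 12933 and P(11, 55) = 13420; 13207 is not s-gonal.
s = 12: P(12, 51) = 12801 and P(12, 52) = 13312; 13207 is not s-gonal.
Hits: s ∈ {5} → 1.

1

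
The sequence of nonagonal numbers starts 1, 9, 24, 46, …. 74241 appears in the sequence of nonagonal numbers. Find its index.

146

Set n(7n−5)/2 = 74241, giving 7n² − 5n − 148482 = 0.
So n = (5 + 2039) / 14 = 2044/14 = 146.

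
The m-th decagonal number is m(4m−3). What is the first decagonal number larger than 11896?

Solve n(4n−3) > 11896 for integer n.
The largest n with value ≤ 11896 is 54 (since 11502 ≤ 11896 < 11935), so the first above is n = 55, value 11935.

11935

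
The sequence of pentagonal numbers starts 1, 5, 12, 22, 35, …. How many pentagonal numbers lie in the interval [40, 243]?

The n-th pentagonal number is n(3n−1)/2.
Smallest index with value ≥ 40: n = 6 (giving 51).
Largest index with value ≤ 243: n = 12 (giving 210).
Indices 6 through 12: 7 terms.

7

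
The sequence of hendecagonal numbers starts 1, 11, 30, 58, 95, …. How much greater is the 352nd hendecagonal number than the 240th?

352·(9·352 − 7)/2 = 556336 and 240·(9·240 − 7)/2 = 258360.
Difference: 556336 − 258360 = 297976.

297976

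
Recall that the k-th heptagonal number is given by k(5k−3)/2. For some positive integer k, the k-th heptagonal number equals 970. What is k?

20

Set n(5n−3)/2 = 970, giving 5n² − 3n − 1940 = 0.
So n = (3 + 197) / 10 = 200/10 = 20.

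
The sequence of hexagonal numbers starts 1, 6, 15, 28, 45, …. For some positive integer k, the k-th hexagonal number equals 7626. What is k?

62

Set n(2n−1) = 7626, giving 2n² − n − 7626 = 0.
The discriminant is 1 + 8·7626 = 61009, and √61009 = 247.
So n = (1 + 247) / 4 = 248/4 = 62.
Check: 62·(2·62 − 1) = 7626. ✓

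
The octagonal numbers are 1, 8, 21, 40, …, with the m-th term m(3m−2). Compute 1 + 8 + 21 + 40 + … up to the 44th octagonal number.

Σ i(3i−2) = 3Σi² − 2Σi over i = 1..44.
Σi = 990 and Σi² = 29370.
3·29370 − 2·990 = 86130.

86130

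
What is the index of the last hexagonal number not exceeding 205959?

Solve n(2n−1) ≤ 205959 for integer n.
n = 321 gives 205761 ≤ 205959, while n = 322 gives 207046 > 205959; so the answer is index 321.

321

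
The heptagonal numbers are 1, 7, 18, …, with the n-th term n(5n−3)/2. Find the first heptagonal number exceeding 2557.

Solve n(5n−3)/2 > 2557 for integer n.
The largest n with value ≤ 2557 is 32 (since 2512 ≤ 2557 < 2673), so the first above is n = 33, value 2673.

2673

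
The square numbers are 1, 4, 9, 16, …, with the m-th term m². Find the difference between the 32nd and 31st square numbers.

n² − (n−1)² = 2n − 1, so 32² − 31² = 2·32 − 1 = 63.

63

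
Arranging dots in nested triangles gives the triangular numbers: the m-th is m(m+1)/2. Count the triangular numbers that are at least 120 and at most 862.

The n-th triangular number is n(n+1)/2.
Smallest index with value ≥ 120: n = 15 (giving 120).
Largest index with value ≤ 862: n = 41 (giving 861).
Indices 15 through 41: 27 terms.

27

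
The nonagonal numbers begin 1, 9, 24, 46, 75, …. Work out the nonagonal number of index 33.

3729

The 33rd nonagonal number is n(7n−5)/2 with n = 33.
33·(7·33 − 5)/2 = 33·226/2 = 33·113 = 3729.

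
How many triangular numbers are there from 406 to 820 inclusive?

13

The n-th triangular number is n(n+1)/2.
Smallest index with value ≥ 406: n = 28 (giving 406).
Largest index with value ≤ 820: n = 40 (giving 820).
Indices 28 through 40: 13 terms.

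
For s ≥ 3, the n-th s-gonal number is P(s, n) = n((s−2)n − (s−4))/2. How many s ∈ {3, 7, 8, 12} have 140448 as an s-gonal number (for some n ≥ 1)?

1

s = 3: P(3, 529) = 140185 and P(3, 530) = 140715; 140448 is not s-gonal.
s = 7: P(7, 237) = 140067 and P(7, 238) = 141253; 140448 is not s-gonal.
s = 8: P(8, 216) = 139536 and P(8, 217) = 140833; 140448 is not s-gonal.
s = 12: P(12, 168) = 140448. ✓
Hits: s ∈ {12} → 1.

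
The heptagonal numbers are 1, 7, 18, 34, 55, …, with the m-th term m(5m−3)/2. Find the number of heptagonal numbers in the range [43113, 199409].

The n-th heptagonal number is n(5n−3)/2.
Smallest index with value ≥ 43113: n = 132 (giving 43362).
Largest index with value ≤ 199409: n = 282 (giving 198387).
Indices 132 through 282: 151 terms.

151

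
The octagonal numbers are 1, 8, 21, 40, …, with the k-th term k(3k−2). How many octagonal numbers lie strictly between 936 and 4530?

21

The n-th octagonal number is n(3n−2).
Smallest index with value > 936: n = 19 (giving 1045).
Largest index with value < 4530: n = 39 (giving 4485).
Indices 19 through 39: 21 terms.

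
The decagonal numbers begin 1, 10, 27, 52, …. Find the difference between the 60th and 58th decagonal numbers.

938

60·(4·60 − 3) = 14220 and 58·(4·58 − 3) = 13282.
Difference: 14220 − 13282 = 938.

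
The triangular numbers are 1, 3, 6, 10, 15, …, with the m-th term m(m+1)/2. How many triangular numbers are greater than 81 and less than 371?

The n-th triangular number is n(n+1)/2.
Smallest index with value > 81: n = 13 (giving 91).
Largest index with value < 371: n = 26 (giving 351).
Indices 13 through 26: 14 terms.

14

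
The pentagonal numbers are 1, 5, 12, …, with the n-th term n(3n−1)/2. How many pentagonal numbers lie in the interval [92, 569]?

12

The n-th pentagonal number is n(3n−1)/2.
Smallest index with value ≥ 92: n = 8 (giving 92).
Largest index with value ≤ 569: n = 19 (giving 532).
Indices 8 through 19: 12 terms.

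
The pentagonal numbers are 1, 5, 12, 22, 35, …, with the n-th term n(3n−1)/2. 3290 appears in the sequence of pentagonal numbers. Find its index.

Set n(3n−1)/2 = 3290, giving 3n² − n − 6580 = 0.
So n = (1 + 281) / 6 = 282/6 = 47.

47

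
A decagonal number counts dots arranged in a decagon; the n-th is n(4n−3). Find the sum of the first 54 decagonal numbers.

211365

Σ i(4i−3) = 4Σi² − 3Σi over i = 1..54.
Σi = 1485 and Σi² = 53955.
4·53955 − 3·1485 = 211365.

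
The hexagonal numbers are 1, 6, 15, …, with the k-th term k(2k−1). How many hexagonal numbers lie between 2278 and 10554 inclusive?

39

The n-th hexagonal number is n(2n−1).
Smallest index with value ≥ 2278: n = 34 (giving 2278).
Largest index with value ≤ 10554: n = 72 (giving 10296).
Indices 34 through 72: 39 terms.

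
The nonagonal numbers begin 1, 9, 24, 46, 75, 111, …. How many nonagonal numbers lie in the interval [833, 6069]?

The n-th nonagonal number is n(7n−5)/2.
Smallest index with value ≥ 833: n = 16 (giving 856).
Largest index with value ≤ 6069: n = 42 (giving 6069).
Indices 16 through 42: 27 terms.

27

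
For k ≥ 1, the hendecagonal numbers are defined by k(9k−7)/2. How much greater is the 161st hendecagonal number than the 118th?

53836

161·(9·161 − 7)/2 = 116081 and 118·(9·118 − 7)/2 = 62245.
Difference: 116081 − 62245 = 53836.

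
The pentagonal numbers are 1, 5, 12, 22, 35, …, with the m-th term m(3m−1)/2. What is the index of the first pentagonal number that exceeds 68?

Solve n(3n−1)/2 > 68 for integer n.
The largest n with value ≤ 68 is 6 (since 51 ≤ 68 < 70), so the first above is n = 7, value 70.

7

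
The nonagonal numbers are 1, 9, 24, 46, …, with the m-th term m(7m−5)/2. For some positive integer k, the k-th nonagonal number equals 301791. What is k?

294

Set n(7n−5)/2 = 301791, giving 7n² − 5n − 603582 = 0.
So n = (5 + 4111) / 14 = 4116/14 = 294.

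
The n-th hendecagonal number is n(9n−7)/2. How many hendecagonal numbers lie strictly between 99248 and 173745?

48

The n-th hendecagonal number is n(9n−7)/2.
Smallest index with value > 99248: n = 149 (giving 99383).
Largest index with value < 173745: n = 196 (giving 172186).
Indices 149 through 196: 48 terms.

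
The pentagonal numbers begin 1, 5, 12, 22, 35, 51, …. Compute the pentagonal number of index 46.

3151

The 46th pentagonal number is n(3n−1)/2 with n = 46.
46·(3·46 − 1)/2 = 46·137/2 = 3151.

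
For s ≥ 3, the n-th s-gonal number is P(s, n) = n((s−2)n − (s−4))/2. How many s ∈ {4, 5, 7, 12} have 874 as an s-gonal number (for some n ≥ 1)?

s = 4: P(4, 29) = 841 and P(4, 30) = 900; 874 is not s-gonal.
s = 5: P(5, 24) = 852 and P(5, 25) = 925; 874 is not s-gonal.
s = 7: P(7, 19) = 874. ✓
s = 12: P(12, 13) = 793 and P(12, 14) = 924; 874 is not s-gonal.
Hits: s ∈ {7} → 1.

1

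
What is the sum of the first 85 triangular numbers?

Σ i(i+1)/2 = (Σi² + Σi) / 2 over i = 1..85.
Σi = 3655 and Σi² = 208335.
(1·208335 + 1·3655) / 2 = 211990/2 = 105995.

105995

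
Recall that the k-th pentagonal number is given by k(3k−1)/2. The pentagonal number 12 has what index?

3

Set n(3n−1)/2 = 12, giving 3n² − n − 24 = 0.
So n = (1 + 17) / 6 = 18/6 = 3.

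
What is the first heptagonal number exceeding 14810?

15093

Solve n(5n−3)/2 > 14810 for integer n.
The largest n with value ≤ 14810 is 77 (since 14707 ≤ 14810 < 15093), so the first above is n = 78, value 15093.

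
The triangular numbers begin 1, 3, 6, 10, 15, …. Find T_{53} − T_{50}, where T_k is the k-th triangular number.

156

53·54/2 = 1431 and 50·51/2 = 1275.
Difference: 1431 − 1275 = 156.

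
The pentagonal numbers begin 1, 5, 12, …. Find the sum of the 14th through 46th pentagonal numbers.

Σ i(3i−1)/2 = (3Σi² − Σi) / 2 over i = 14..46.
Σi = 1081 − 91 = 990 and Σi² = 33511 − 819 = 32692.
(3·32692 − 1·990) / 2 = 97086/2 = 48543.

48543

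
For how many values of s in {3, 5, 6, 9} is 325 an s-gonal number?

3

s = 3: P(3, 25) = 325. ✓
s = 5: P(5, 14) = 287 and P(5, 15) = 330; 325 is not s-gonal.
s = 6: P(6, 13) = 325. ✓
s = 9: P(9, 10) = 325. ✓
Hits: s ∈ {3, 6, 9} → 3.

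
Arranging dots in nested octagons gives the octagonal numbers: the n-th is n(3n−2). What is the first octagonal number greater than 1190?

Solve n(3n−2) > 1190 for integer n.
The largest n with value ≤ 1190 is 20 (since 1160 ≤ 1190 < 1281), so the first above is n = 21, value 1281.

1281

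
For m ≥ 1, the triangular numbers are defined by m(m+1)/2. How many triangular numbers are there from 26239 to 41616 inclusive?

The n-th triangular number is n(n+1)/2.
Smallest index with value ≥ 26239: n = 229 (giving 26335).
Largest index with value ≤ 41616: n = 288 (giving 41616).
Indices 229 through 288: 60 terms.

60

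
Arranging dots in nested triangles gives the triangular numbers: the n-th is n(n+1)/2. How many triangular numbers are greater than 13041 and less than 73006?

The n-th triangular number is n(n+1)/2.
Smallest index with value > 13041: n = 162 (giving 13203).
Largest index with value < 73006: n = 381 (giving 72771).
Indices 162 through 381: 220 terms.

220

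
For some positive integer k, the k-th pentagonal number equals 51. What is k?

Set n(3n−1)/2 = 51, giving 3n² − n − 102 = 0.
The discriminant is 1 + 24·51 = 1225, and √1225 = 35.
So n = (1 + 35) / 6 = 36/6 = 6.

6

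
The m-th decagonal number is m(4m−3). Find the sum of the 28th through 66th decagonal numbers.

Σ i(4i−3) = 4Σi² − 3Σi over i = 28..66.
Σi = 2211 − 378 = 1833 and Σi² = 98021 − 6930 = 91091.
4·91091 − 3·1833 = 358865.

358865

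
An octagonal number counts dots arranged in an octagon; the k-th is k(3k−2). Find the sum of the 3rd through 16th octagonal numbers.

Σ i(3i−2) = 3Σi² − 2Σi over i = 3..16.
Σi = 136 − 3 = 133 and Σi² = 1496 − 5 = 1491.
3·1491 − 2·133 = 4207.

4207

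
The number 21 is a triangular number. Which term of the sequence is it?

Set n(n+1)/2 = 21, giving n² + n − 42 = 0.
So n = (-1 + 13) / 2 = 12/2 = 6.

6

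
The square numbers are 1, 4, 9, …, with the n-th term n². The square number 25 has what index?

5

We need n² = 25, so n = √25 = 5.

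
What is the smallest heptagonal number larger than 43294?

43362

Solve n(5n−3)/2 > 43294 for integer n.
The largest n with value ≤ 43294 is 131 (since 42706 ≤ 43294 < 43362), so the first above is n = 132, value 43362.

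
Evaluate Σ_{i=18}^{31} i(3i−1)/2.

Σ i(3i−1)/2 = (3Σi² − Σi) / 2 over i = 18..31.
Σi = 496 − 153 = 343 and Σi² = 10416 − 1785 = 8631.
(3·8631 − 1·343) / 2 = 25550/2 = 12775.

12775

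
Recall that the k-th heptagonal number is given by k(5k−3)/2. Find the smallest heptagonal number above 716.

783

Solve n(5n−3)/2 > 716 for integer n.
The largest n with value ≤ 716 is 17 (since 697 ≤ 716 < 783), so the first above is n = 18, value 783.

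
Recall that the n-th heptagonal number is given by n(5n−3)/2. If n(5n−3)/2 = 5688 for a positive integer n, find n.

48

Set n(5n−3)/2 = 5688, giving 5n² − 3n − 11376 = 0.
So n = (3 + 477) / 10 = 480/10 = 48.
Check: 48·(5·48 − 3)/2 = 5688. ✓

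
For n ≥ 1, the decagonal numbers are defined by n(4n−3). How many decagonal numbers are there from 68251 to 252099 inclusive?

121

The n-th decagonal number is n(4n−3).
Smallest index with value ≥ 68251: n = 131 (giving 68251).
Largest index with value ≤ 252099: n = 251 (giving 251251).
Indices 131 through 251: 121 terms.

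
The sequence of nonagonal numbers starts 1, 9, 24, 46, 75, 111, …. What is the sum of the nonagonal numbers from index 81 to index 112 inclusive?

Σ i(7i−5)/2 = (7Σi² − 5Σi) / 2 over i = 81..112.
Σi = 6328 − 3240 = 3088 and Σi² = 474600 − 173880 = 300720.
(7·300720 − 5·3088) / 2 = 2089600/2 = 1044800.

1044800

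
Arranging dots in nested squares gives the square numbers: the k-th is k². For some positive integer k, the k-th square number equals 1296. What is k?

36

We need n² = 1296, so n = √1296 = 36.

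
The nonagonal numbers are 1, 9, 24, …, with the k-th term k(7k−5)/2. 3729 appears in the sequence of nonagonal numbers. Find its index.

Set n(7n−5)/2 = 3729, giving 7n² − 5n − 7458 = 0.
The discriminant is 25 + 56·3729 = 208849, and √208849 = 457.
So n = (5 + 457) / 14 = 462/14 = 33.

33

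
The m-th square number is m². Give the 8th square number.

64

The 8th square number is n² with n = 8.
8² = 64.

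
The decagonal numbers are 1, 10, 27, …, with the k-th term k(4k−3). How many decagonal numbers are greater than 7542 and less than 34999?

50

The n-th decagonal number is n(4n−3).
Smallest index with value > 7542: n = 44 (giving 7612).
Largest index with value < 34999: n = 93 (giving 34317).
Indices 44 through 93: 50 terms.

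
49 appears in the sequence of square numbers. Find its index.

We need n² = 49, so n = √49 = 7.
Check: 7² = 49. ✓

7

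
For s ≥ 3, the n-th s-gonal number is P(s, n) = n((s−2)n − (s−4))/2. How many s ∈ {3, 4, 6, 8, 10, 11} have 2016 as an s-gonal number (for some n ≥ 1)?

s = 3: P(3, 63) = 2016. ✓
s = 4: P(4, 44) = 1936 and P(4, 45) = 2025; 2016 is not s-gonal.
s = 6: P(6, 32) = 2016. ✓
s = 8: P(8, 26) = 1976 and P(8, 27) = 2133; 2016 is not s-gonal.
s = 10: P(10, 22) = 1870 and P(10, 23) = 2047; 2016 is not s-gonal.
s = 11: P(11, 21) = 1911 and P(11, 22) = 2101; 2016 is not s-gonal.
Hits: s ∈ {3, 6} → 2.

2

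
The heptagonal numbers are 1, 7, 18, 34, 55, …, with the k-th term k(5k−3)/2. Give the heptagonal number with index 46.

5221

46·(5·46 − 3)/2 = 46·227/2 = 5221.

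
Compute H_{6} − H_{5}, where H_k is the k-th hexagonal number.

Consecutive hexagonal numbers differ by 4n − 3: here 4·6 − 3 = 21.

21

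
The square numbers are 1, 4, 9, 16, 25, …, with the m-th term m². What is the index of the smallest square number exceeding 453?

22

Solve n² > 453 for integer n.
The largest n with value ≤ 453 is 21 (since 441 ≤ 453 < 484), so the first above is n = 22, value 484.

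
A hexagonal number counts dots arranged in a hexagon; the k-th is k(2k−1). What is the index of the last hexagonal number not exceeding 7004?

59

Solve n(2n−1) ≤ 7004 for integer n.
n = 59 gives 6903 ≤ 7004, while n = 60 gives 7140 > 7004; so the answer is index 59.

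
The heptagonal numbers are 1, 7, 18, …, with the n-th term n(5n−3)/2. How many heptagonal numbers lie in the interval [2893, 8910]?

The n-th heptagonal number is n(5n−3)/2.
Smallest index with value ≥ 2893: n = 35 (giving 3010).
Largest index with value ≤ 8910: n = 60 (giving 8910).
Indices 35 through 60: 26 terms.

26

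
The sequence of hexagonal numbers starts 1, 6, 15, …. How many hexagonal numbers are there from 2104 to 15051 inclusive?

The n-th hexagonal number is n(2n−1).
Smallest index with value ≥ 2104: n = 33 (giving 2145).
Largest index with value ≤ 15051: n = 87 (giving 15051).
Indices 33 through 87: 55 terms.

55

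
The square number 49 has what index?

7

We need n² = 49, so n = √49 = 7.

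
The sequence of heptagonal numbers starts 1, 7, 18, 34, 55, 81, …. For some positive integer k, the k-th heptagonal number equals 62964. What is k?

Set n(5n−3)/2 = 62964, giving 5n² − 3n − 125928 = 0.
The discriminant is 9 + 40·62964 = 2518569, and √2518569 = 1587.
So n = (3 + 1587) / 10 = 1590/10 = 159.

159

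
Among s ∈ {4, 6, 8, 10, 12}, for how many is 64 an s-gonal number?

s = 4: P(4, 8) = 64. ✓
s = 6: P(6, 5) = 45 and P(6, 6) = 66; 64 is not s-gonal.
s = 8: P(8, 4) = 40 and P(8, 5) = 65; 64 is not s-gonal.
s = 10: P(10, 4) = 52 and P(10, 5) = 85; 64 is not s-gonal.
s = 12: P(12, 4) = 64. ✓
Hits: s ∈ {4, 12} → 2.

2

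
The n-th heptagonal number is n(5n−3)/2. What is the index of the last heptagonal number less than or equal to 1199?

Solve n(5n−3)/2 ≤ 1199 for integer n.
n = 22 gives 1177 ≤ 1199, while n = 23 gives 1288 > 1199; so the answer is index 22.

22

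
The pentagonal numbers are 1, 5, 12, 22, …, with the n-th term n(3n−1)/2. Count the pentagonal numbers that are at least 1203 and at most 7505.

The n-th pentagonal number is n(3n−1)/2.
Smallest index with value ≥ 1203: n = 29 (giving 1247).
Largest index with value ≤ 7505: n = 70 (giving 7315).
Indices 29 through 70: 42 terms.

42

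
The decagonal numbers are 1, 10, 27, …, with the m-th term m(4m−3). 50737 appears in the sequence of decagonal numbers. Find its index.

Set n(4n−3) = 50737, giving 4n² − 3n − 50737 = 0.
The discriminant is 9 + 16·50737 = 811801, and √811801 = 901.
So n = (3 + 901) / 8 = 904/8 = 113.

113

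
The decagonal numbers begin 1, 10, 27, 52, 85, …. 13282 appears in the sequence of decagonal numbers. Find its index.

Set n(4n−3) = 13282, giving 4n² − 3n − 13282 = 0.
So n = (3 + 461) / 8 = 464/8 = 58.

58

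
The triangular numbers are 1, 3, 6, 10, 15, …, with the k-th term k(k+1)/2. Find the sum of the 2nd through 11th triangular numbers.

Σ i(i+1)/2 = (Σi² + Σi) / 2 over i = 2..11.
Σi = 66 − 1 = 65 and Σi² = 506 − 1 = 505.
(1·505 + 1·65) / 2 = 570/2 = 285.

285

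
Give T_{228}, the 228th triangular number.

26106

The 228th triangular number is n(n+1)/2 with n = 228.
228·229/2 = 52212/2 = 26106.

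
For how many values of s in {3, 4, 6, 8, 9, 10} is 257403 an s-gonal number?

2

s = 3: P(3, 717) = 257403. ✓
s = 4: P(4, 507) = 257049 and P(4, 508) = 258064; 257403 is not s-gonal.
s = 6: P(6, 359) = 257403. ✓
s = 8: P(8, 293) = 256961 and P(8, 294) = 258720; 257403 is not s-gonal.
s = 9: P(9, 271) = 256366 and P(9, 272) = 258264; 257403 is not s-gonal.
s = 10: P(10, 254) = 257302 and P(10, 255) = 259335; 257403 is not s-gonal.
Hits: s ∈ {3, 6} → 2.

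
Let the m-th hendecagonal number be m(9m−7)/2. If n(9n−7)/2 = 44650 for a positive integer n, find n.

100

Set n(9n−7)/2 = 44650, giving 9n² − 7n − 89300 = 0.
The discriminant is 49 + 72·44650 = 3214849, and √3214849 = 1793.
So n = (7 + 1793) / 18 = 1800/18 = 100.
Check: 100·(9·100 − 7)/2 = 44650. ✓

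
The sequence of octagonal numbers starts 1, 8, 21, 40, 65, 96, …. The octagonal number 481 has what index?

13

Set n(3n−2) = 481, giving 3n² − 2n − 481 = 0.
The discriminant is 4 + 12·481 = 5776, and √5776 = 76.
So n = (2 + 76) / 6 = 78/6 = 13.
Check: 13·(3·13 − 2) = 481. ✓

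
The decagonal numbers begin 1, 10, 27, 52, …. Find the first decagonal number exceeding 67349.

68251

Solve n(4n−3) > 67349 for integer n.
The largest n with value ≤ 67349 is 130 (since 67210 ≤ 67349 < 68251), so the first above is n = 131, value 68251.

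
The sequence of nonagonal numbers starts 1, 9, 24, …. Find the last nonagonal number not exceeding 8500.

Solve n(7n−5)/2 ≤ 8500 for integer n.
n = 49 gives 8281 ≤ 8500, while n = 50 gives 8625 > 8500; so the answer is 8281.

8281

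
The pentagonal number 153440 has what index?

Set n(3n−1)/2 = 153440, giving 3n² − n − 306880 = 0.
So n = (1 + 1919) / 6 = 1920/6 = 320.
Check: 320·(3·320 − 1)/2 = 153440. ✓

320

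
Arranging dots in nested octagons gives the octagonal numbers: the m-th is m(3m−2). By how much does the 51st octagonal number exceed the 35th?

51·(3·51 − 2) = 7701 and 35·(3·35 − 2) = 3605.
Difference: 7701 − 3605 = 4096.

4096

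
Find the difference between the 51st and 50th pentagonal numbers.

151

Consecutive pentagonal numbers differ by 3n − 2: here 3·51 − 2 = 151.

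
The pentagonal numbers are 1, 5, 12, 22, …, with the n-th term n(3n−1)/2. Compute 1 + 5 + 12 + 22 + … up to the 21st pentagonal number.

4851

Σ i(3i−1)/2 = (3Σi² − Σi) / 2 over i = 1..21.
Σi = 231 and Σi² = 3311.
(3·3311 − 1·231) / 2 = 9702/2 = 4851.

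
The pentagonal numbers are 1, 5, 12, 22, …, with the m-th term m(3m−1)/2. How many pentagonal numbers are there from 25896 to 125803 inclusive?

The n-th pentagonal number is n(3n−1)/2.
Smallest index with value ≥ 25896: n = 132 (giving 26070).
Largest index with value ≤ 125803: n = 289 (giving 125137).
Indices 132 through 289: 158 terms.

158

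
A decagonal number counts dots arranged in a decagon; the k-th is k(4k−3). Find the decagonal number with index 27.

2835

The 27th decagonal number is n(4n−3) with n = 27.
27·(4·27 − 3) = 27·105 = 2835.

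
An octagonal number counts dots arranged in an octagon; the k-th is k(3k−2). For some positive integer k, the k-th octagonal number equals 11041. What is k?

61

Set n(3n−2) = 11041, giving 3n² − 2n − 11041 = 0.
So n = (2 + 364) / 6 = 366/6 = 61.
Check: 61·(3·61 − 2) = 11041. ✓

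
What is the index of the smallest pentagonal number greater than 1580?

33

Solve n(3n−1)/2 > 1580 for integer n.
The largest n with value ≤ 1580 is 32 (since 1520 ≤ 1580 < 1617), so the first above is n = 33, value 1617.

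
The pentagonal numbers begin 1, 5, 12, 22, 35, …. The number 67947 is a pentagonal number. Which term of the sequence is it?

213

Set n(3n−1)/2 = 67947, giving 3n² − n − 135894 = 0.
The discriminant is 1 + 24·67947 = 1630729, and √1630729 = 1277.
So n = (1 + 1277) / 6 = 1278/6 = 213.
Check: 213·(3·213 − 1)/2 = 67947. ✓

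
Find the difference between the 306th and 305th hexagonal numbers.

1221

Consecutive hexagonal numbers differ by 4n − 3: here 4·306 − 3 = 1221.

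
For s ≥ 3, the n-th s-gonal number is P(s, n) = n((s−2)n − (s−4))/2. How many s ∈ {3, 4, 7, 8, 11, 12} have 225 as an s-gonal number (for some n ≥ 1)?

s = 3: P(3, 20) = 210 and P(3, 21) = 231; 225 is not s-gonal.
s = 4: P(4, 15) = 225. ✓
s = 7: P(7, 9) = 189 and P(7, 10) = 235; 225 is not s-gonal.
s = 8: P(8, 9) = 225. ✓
s = 11: P(11, 7) = 196 and P(11, 8) = 260; 225 is not s-gonal.
s = 12: P(12, 7) = 217 and P(12, 8) = 288; 225 is not s-gonal.
Hits: s ∈ {4, 8} → 2.

2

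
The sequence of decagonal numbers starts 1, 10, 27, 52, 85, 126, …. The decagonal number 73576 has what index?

136

Set n(4n−3) = 73576, giving 4n² − 3n − 73576 = 0.
The discriminant is 9 + 16·73576 = 1177225, and √1177225 = 1085.
So n = (3 + 1085) / 8 = 1088/8 = 136.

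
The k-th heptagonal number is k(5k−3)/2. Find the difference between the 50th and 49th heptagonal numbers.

246

Consecutive heptagonal numbers differ by 5n − 4: here 5·50 − 4 = 246.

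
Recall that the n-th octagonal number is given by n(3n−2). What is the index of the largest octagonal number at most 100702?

Solve n(3n−2) ≤ 100702 for integer n.
n = 183 gives 100101 ≤ 100702, while n = 184 gives 101200 > 100702; so the answer is index 183.

183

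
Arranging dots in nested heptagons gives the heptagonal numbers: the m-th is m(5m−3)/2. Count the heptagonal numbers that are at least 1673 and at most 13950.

49

The n-th heptagonal number is n(5n−3)/2.
Smallest index with value ≥ 1673: n = 27 (giving 1782).
Largest index with value ≤ 13950: n = 75 (giving 13950).
Indices 27 through 75: 49 terms.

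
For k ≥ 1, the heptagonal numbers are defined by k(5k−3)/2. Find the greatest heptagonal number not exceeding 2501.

2356

Solve n(5n−3)/2 ≤ 2501 for integer n.
n = 31 gives 2356 ≤ 2501, while n = 32 gives 2512 > 2501; so the answer is 2356.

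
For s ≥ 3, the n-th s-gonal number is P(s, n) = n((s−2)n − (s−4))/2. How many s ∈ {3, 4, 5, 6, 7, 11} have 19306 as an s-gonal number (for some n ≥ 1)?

s = 3: P(3, 196) = 19306. ✓
s = 4: P(4, 138) = 19044 and P(4, 139) = 19321; 19306 is not s-gonal.
s = 5: P(5, 113) = 19097 and P(5, 114) = 19437; 19306 is not s-gonal.
s = 6: P(6, 98) = 19110 and P(6, 99) = 19503; 19306 is not s-gonal.
s = 7: P(7, 88) = 19228 and P(7, 89) = 19669; 19306 is not s-gonal.
s = 11: P(11, 65) = 18785 and P(11, 66) = 19371; 19306 is not s-gonal.
Hits: s ∈ {3} → 1.

1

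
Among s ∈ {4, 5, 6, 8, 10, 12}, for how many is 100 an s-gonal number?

1

s = 4: P(4, 10) = 100. ✓
s = 5: P(5, 8) = 92 and P(5, 9) = 117; 100 is not s-gonal.
s = 6: P(6, 7) = 91 and P(6, 8) = 120; 100 is not s-gonal.
s = 8: P(8, 6) = 96 and P(8, 7) = 133; 100 is not s-gonal.
s = 10: P(10, 5) = 85 and P(10, 6) = 126; 100 is not s-gonal.
s = 12: P(12, 4) = 64 and P(12, 5) = 105; 100 is not s-gonal.
Hits: s ∈ {4} → 1.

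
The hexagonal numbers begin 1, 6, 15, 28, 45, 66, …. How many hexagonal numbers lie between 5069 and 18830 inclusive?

The n-th hexagonal number is n(2n−1).
Smallest index with value ≥ 5069: n = 51 (giving 5151).
Largest index with value ≤ 18830: n = 97 (giving 18721).
Indices 51 through 97: 47 terms.

47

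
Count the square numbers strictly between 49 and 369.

12

The n-th square number is n².
Smallest index with value > 49: n = 8 (giving 64).
Largest index with value < 369: n = 19 (giving 361).
Indices 8 through 19: 12 terms.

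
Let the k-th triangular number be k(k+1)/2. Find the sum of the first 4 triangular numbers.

20

Σ i(i+1)/2 = (Σi² + Σi) / 2 over i = 1..4.
Σi = 10 and Σi² = 30.
(1·30 + 1·10) / 2 = 40/2 = 20.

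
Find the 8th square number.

The 8th square number is n² with n = 8.
8² = 64.

64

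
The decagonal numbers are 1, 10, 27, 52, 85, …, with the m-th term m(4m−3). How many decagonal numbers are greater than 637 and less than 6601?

27

The n-th decagonal number is n(4n−3).
Smallest index with value > 637: n = 14 (giving 742).
Largest index with value < 6601: n = 40 (giving 6280).
Indices 14 through 40: 27 terms.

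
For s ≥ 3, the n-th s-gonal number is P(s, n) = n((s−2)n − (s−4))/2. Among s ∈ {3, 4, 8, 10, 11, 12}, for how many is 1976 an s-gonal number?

s = 3: P(3, 62) = 1953 and P(3, 63) = 2016; 1976 is not s-gonal.
s = 4: P(4, 44) = 1936 and P(4, 45) = 2025; 1976 is not s-gonal.
s = 8: P(8, 26) = 1976. ✓
s = 10: P(10, 22) = 1870 and P(10, 23) = 2047; 1976 is not s-gonal.
s = 11: P(11, 21) = 1911 and P(11, 22) = 2101; 1976 is not s-gonal.
s = 12: P(12, 20) = 1920 and P(12, 21) = 2121; 1976 is not s-gonal.
Hits: s ∈ {8} → 1.

1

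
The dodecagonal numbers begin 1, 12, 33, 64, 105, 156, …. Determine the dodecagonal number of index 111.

The 111th dodecagonal number is n(5n−4) with n = 111.
111·(5·111 − 4) = 111·551 = 61161.

61161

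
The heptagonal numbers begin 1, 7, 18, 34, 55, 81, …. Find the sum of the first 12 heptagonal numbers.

Σ i(5i−3)/2 = (5Σi² − 3Σi) / 2 over i = 1..12.
Σi = 78 and Σi² = 650.
(5·650 − 3·78) / 2 = 3016/2 = 1508.

1508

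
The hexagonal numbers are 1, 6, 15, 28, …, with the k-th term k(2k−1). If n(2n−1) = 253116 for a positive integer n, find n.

356

Set n(2n−1) = 253116, giving 2n² − n − 253116 = 0.
The discriminant is 1 + 8·253116 = 2024929, and √2024929 = 1423.
So n = (1 + 1423) / 4 = 1424/4 = 356.
Check: 356·(2·356 − 1) = 253116. ✓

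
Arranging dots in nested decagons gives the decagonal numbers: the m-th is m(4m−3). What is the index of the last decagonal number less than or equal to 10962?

Solve n(4n−3) ≤ 10962 for integer n.
n = 52 gives 10660 ≤ 10962, while n = 53 gives 11077 > 10962; so the answer is index 52.

52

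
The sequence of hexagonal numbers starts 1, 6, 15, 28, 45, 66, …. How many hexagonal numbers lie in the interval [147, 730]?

11

The n-th hexagonal number is n(2n−1).
Smallest index with value ≥ 147: n = 9 (giving 153).
Largest index with value ≤ 730: n = 19 (giving 703).
Indices 9 through 19: 11 terms.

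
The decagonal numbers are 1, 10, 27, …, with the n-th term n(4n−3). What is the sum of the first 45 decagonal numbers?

122475

Σ i(4i−3) = 4Σi² − 3Σi over i = 1..45.
Σi = 1035 and Σi² = 31395.
4·31395 − 3·1035 = 122475.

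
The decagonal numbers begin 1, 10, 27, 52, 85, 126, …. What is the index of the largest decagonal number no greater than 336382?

Solve n(4n−3) ≤ 336382 for integer n.
n = 290 gives 335530 ≤ 336382, while n = 291 gives 337851 > 336382; so the answer is index 290.

290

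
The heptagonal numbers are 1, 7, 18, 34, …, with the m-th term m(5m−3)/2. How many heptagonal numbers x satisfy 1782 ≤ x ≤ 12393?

The n-th heptagonal number is n(5n−3)/2.
Smallest index with value ≥ 1782: n = 27 (giving 1782).
Largest index with value ≤ 12393: n = 70 (giving 12145).
Indices 27 through 70: 44 terms.

44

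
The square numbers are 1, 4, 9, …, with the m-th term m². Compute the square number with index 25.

25² = 625.

625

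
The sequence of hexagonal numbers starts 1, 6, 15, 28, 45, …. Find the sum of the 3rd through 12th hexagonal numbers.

1215

Σ i(2i−1) = 2Σi² − Σi over i = 3..12.
Σi = 78 − 3 = 75 and Σi² = 650 − 5 = 645.
2·645 − 1·75 = 1215.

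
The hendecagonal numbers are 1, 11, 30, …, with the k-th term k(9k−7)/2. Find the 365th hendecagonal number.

The 365th hendecagonal number is n(9n−7)/2 with n = 365.
365·(9·365 − 7)/2 = 365·3278/2 = 365·1639 = 598235.

598235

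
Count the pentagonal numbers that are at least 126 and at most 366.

6

The n-th pentagonal number is n(3n−1)/2.
Smallest index with value ≥ 126: n = 10 (giving 145).
Largest index with value ≤ 366: n = 15 (giving 330).
Indices 10 through 15: 6 terms.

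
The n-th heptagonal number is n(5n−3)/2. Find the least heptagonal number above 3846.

3940

Solve n(5n−3)/2 > 3846 for integer n.
The largest n with value ≤ 3846 is 39 (since 3744 ≤ 3846 < 3940), so the first above is n = 40, value 3940.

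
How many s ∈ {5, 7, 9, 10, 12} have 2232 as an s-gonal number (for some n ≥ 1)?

1

s = 5: P(5, 38) = 2147 and P(5, 39) = 2262; 2232 is not s-gonal.
s = 7: P(7, 30) = 2205 and P(7, 31) = 2356; 2232 is not s-gonal.
s = 9: P(9, 25) = 2125 and P(9, 26) = 2301; 2232 is not s-gonal.
s = 10: P(10, 24) = 2232. ✓
s = 12: P(12, 21) = 2121 and P(12, 22) = 2332; 2232 is not s-gonal.
Hits: s ∈ {10} → 1.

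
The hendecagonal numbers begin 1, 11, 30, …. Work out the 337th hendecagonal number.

The 337th hendecagonal number is n(9n−7)/2 with n = 337.
337·(9·337 − 7)/2 = 337·3026/2 = 337·1513 = 509881.

509881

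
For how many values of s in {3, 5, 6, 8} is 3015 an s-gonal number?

1

s = 3: P(3, 77) = 3003 and P(3, 78) = 3081; 3015 is not s-gonal.
s = 5: P(5, 45) = 3015. ✓
s = 6: P(6, 39) = 3003 and P(6, 40) = 3160; 3015 is not s-gonal.
s = 8: P(8, 32) = 3008 and P(8, 33) = 3201; 3015 is not s-gonal.
Hits: s ∈ {5} → 1.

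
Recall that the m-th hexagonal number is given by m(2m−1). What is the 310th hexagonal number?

The 310th hexagonal number is n(2n−1) with n = 310.
310·(2·310 − 1) = 310·619 = 191890.

191890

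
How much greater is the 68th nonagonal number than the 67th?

Consecutive nonagonal numbers differ by 7n − 6: here 7·68 − 6 = 470.

470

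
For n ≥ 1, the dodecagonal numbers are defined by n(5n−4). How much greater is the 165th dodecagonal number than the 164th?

Consecutive dodecagonal numbers differ by 10n − 9: here 10·165 − 9 = 1641.

1641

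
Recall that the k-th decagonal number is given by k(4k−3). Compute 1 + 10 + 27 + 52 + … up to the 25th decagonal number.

Σ i(4i−3) = 4Σi² − 3Σi over i = 1..25.
Σi = 325 and Σi² = 5525.
4·5525 − 3·325 = 21125.

21125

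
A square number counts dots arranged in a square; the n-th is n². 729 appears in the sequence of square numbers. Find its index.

27

We need n² = 729, so n = √729 = 27.
Check: 27² = 729. ✓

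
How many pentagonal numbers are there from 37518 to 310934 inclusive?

297

The n-th pentagonal number is n(3n−1)/2.
Smallest index with value ≥ 37518: n = 159 (giving 37842).
Largest index with value ≤ 310934: n = 455 (giving 310310).
Indices 159 through 455: 297 terms.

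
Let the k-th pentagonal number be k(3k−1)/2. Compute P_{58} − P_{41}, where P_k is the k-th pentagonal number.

2516

58·(3·58 − 1)/2 = 5017 and 41·(3·41 − 1)/2 = 2501.
Difference: 5017 − 2501 = 2516.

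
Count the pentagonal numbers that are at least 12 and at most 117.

The n-th pentagonal number is n(3n−1)/2.
Smallest index with value ≥ 12: n = 3 (giving 12).
Largest index with value ≤ 117: n = 9 (giving 117).
Indices 3 through 9: 7 terms.

7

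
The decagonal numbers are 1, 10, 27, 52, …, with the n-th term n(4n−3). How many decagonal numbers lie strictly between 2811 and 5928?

The n-th decagonal number is n(4n−3).
Smallest index with value > 2811: n = 27 (giving 2835).
Largest index with value < 5928: n = 38 (giving 5662).
Indices 27 through 38: 12 terms.

12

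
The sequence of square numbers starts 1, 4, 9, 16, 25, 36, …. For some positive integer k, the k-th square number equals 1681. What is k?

We need n² = 1681, so n = √1681 = 41.

41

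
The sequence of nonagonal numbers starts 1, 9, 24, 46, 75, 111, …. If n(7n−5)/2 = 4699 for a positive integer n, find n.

37

Set n(7n−5)/2 = 4699, giving 7n² − 5n − 9398 = 0.
The discriminant is 25 + 56·4699 = 263169, and √263169 = 513.
So n = (5 + 513) / 14 = 518/14 = 37.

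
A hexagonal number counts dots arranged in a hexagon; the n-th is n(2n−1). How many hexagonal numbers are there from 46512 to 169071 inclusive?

139

The n-th hexagonal number is n(2n−1).
Smallest index with value ≥ 46512: n = 153 (giving 46665).
Largest index with value ≤ 169071: n = 291 (giving 169071).
Indices 153 through 291: 139 terms.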